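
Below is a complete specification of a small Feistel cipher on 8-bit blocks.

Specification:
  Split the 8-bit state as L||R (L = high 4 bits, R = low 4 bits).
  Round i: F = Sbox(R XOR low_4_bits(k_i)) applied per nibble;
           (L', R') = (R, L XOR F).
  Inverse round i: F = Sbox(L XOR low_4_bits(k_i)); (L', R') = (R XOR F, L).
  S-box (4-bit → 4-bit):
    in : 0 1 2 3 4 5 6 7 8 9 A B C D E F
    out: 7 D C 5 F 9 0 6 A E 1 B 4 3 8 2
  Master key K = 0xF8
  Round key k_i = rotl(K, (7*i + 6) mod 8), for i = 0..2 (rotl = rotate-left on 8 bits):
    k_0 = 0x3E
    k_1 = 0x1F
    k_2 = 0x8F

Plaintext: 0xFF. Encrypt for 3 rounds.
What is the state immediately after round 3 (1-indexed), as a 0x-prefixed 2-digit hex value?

0xC7

s_0 = plaintext = 0xFF
s_1 = Round(s_0, k_0) = 0xF2
s_2 = Round(s_1, k_1) = 0x2C
s_3 = Round(s_2, k_2) = 0xC7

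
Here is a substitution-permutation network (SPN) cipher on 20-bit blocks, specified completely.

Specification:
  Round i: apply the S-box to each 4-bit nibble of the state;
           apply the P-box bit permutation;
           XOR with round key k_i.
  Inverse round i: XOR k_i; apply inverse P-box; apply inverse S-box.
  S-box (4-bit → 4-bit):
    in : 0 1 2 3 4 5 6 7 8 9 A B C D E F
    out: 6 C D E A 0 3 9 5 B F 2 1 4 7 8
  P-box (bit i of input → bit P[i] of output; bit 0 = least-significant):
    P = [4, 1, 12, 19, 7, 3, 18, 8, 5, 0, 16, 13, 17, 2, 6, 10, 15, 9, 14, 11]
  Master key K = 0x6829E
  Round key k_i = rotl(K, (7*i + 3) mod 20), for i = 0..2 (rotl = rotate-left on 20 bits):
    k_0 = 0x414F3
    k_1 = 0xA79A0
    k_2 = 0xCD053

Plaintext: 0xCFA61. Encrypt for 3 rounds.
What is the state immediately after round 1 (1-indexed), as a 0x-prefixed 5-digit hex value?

0xDA05A

s_0 = plaintext = 0xCFA61
s_1 = Round(s_0, k_0) = 0xDA05A
s_2 = Round(s_1, k_1) = 0x12DF7
s_3 = Round(s_2, k_2) = 0x79D03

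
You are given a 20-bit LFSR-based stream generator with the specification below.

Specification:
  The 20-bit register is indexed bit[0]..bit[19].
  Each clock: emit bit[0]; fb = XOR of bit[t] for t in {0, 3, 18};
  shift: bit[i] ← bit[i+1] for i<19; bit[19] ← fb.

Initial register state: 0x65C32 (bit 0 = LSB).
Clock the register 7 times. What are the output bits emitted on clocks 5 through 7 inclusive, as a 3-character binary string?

110

reg_0 = 0x65C32
clock 1: out=0, reg = 0xB2E19
clock 2: out=1, reg = 0x5970C
clock 3: out=0, reg = 0x2CB86
clock 4: out=0, reg = 0x165C3
clock 5: out=1, reg = 0x8B2E1
clock 6: out=1, reg = 0xC5970
clock 7: out=0, reg = 0xE2CB8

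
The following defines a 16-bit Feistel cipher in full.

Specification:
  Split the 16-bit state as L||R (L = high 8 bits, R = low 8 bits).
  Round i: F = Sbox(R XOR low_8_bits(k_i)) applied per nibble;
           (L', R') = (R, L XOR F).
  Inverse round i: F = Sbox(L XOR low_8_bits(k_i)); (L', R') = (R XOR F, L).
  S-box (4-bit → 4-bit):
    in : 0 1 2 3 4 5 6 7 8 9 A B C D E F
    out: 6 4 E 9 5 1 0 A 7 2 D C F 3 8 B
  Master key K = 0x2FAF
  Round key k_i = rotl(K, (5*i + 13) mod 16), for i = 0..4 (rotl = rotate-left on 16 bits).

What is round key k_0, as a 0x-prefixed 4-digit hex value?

K = 0x2FAF
k_0 = rotl(K, (5*0+13) mod 16) = rotl(K, 13) = 0xE5F5

0xE5F5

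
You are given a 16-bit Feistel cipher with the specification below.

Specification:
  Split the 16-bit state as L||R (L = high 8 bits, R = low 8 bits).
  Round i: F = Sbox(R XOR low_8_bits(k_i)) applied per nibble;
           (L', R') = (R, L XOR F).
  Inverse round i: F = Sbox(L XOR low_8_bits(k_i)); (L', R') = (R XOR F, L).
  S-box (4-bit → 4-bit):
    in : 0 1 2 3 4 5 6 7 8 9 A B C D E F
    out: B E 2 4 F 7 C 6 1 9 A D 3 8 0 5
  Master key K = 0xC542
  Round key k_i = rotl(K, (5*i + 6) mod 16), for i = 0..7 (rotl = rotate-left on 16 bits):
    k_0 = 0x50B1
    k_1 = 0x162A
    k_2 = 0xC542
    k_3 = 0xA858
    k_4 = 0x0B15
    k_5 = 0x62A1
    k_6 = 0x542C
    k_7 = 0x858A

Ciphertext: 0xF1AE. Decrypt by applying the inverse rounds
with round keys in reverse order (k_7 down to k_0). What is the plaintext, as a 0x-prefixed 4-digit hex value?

s_0 = ciphertext = 0xF1AE
s_1 = InvRound(s_0, k_7) = 0xC3F1
s_2 = InvRound(s_1, k_6) = 0xF4C3
s_3 = InvRound(s_2, k_5) = 0xB4F4
s_4 = InvRound(s_3, k_4) = 0x5AB4
s_5 = InvRound(s_4, k_3) = 0x065A
s_6 = InvRound(s_5, k_2) = 0xA506
s_7 = InvRound(s_6, k_1) = 0x13A5
s_8 = InvRound(s_7, k_0) = 0x0713

0x0713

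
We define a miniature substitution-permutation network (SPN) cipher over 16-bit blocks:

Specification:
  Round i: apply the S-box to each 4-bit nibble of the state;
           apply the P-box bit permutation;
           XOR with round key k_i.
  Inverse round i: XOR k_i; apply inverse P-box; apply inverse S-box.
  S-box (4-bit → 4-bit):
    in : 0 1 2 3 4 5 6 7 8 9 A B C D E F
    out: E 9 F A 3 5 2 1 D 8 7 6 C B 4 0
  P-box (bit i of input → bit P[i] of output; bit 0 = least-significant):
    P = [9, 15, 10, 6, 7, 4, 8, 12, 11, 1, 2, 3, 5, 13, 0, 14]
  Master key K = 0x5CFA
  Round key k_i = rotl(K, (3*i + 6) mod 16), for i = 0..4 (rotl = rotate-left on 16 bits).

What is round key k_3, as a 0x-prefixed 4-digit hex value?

0x2E7D

K = 0x5CFA
k_0 = rotl(K, (3*0+6) mod 16) = rotl(K, 6) = 0x3E97
k_1 = rotl(K, (3*1+6) mod 16) = rotl(K, 9) = 0xF4B9
k_2 = rotl(K, (3*2+6) mod 16) = rotl(K, 12) = 0xA5CF
k_3 = rotl(K, (3*3+6) mod 16) = rotl(K, 15) = 0x2E7D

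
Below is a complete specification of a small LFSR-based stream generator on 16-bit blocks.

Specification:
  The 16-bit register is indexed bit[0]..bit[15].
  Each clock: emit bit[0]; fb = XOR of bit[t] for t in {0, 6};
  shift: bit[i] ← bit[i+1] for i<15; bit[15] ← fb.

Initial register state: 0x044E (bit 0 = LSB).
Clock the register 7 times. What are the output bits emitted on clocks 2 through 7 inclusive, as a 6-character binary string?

reg_0 = 0x044E
clock 1: out=0, reg = 0x8227
clock 2: out=1, reg = 0xC113
clock 3: out=1, reg = 0xE089
clock 4: out=1, reg = 0xF044
clock 5: out=0, reg = 0xF822
clock 6: out=0, reg = 0x7C11
clock 7: out=1, reg = 0xBE08

111001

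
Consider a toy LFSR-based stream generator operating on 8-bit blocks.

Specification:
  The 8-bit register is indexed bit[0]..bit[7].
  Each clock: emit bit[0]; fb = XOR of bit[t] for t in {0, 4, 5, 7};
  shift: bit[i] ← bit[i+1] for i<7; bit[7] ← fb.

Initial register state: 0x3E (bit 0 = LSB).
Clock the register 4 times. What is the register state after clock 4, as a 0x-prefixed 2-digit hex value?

0x43

reg_0 = 0x3E
clock 1: out=0, reg = 0x1F
clock 2: out=1, reg = 0x0F
clock 3: out=1, reg = 0x87
clock 4: out=1, reg = 0x43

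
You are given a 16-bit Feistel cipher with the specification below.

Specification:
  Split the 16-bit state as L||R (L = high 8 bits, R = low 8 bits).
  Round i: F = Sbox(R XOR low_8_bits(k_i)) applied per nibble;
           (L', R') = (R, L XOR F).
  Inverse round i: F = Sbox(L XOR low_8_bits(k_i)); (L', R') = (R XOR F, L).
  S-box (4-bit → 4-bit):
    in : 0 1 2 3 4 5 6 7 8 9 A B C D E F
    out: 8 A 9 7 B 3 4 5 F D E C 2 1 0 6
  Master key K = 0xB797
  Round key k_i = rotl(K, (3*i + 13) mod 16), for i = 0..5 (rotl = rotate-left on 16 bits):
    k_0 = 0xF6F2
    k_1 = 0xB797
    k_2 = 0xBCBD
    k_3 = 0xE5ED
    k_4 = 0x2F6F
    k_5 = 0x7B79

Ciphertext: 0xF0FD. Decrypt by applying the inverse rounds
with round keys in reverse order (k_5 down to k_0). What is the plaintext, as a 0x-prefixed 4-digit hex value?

s_0 = ciphertext = 0xF0FD
s_1 = InvRound(s_0, k_5) = 0x00F0
s_2 = InvRound(s_1, k_4) = 0xB600
s_3 = InvRound(s_2, k_3) = 0x3CB6
s_4 = InvRound(s_3, k_2) = 0x4C3C
s_5 = InvRound(s_4, k_1) = 0x204C
s_6 = InvRound(s_5, k_0) = 0x5520

0x5520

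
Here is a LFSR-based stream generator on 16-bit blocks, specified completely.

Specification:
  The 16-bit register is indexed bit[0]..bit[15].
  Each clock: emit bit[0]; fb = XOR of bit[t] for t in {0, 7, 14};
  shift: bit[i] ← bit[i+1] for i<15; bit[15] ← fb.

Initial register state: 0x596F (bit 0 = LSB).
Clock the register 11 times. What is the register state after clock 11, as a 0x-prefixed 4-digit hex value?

0x0D8B

reg_0 = 0x596F
clock 1: out=1, reg = 0x2CB7
clock 2: out=1, reg = 0x165B
clock 3: out=1, reg = 0x8B2D
clock 4: out=1, reg = 0xC596
clock 5: out=0, reg = 0x62CB
clock 6: out=1, reg = 0xB165
clock 7: out=1, reg = 0xD8B2
clock 8: out=0, reg = 0x6C59
clock 9: out=1, reg = 0x362C
clock 10: out=0, reg = 0x1B16
clock 11: out=0, reg = 0x0D8B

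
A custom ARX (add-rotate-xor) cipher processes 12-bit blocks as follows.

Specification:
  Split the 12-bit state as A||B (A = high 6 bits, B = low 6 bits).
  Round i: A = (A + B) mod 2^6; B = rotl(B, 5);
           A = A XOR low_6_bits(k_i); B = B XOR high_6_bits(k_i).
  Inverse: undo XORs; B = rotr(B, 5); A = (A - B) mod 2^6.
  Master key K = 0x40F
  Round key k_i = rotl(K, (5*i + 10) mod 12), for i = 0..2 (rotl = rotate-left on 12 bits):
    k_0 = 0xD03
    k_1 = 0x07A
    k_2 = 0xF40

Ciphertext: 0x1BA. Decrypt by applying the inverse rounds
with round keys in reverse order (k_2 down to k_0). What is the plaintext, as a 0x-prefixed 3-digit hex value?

s_0 = ciphertext = 0x1BA
s_1 = InvRound(s_0, k_2) = 0xE0E
s_2 = InvRound(s_1, k_1) = 0x91E
s_3 = InvRound(s_2, k_0) = 0x495

0x495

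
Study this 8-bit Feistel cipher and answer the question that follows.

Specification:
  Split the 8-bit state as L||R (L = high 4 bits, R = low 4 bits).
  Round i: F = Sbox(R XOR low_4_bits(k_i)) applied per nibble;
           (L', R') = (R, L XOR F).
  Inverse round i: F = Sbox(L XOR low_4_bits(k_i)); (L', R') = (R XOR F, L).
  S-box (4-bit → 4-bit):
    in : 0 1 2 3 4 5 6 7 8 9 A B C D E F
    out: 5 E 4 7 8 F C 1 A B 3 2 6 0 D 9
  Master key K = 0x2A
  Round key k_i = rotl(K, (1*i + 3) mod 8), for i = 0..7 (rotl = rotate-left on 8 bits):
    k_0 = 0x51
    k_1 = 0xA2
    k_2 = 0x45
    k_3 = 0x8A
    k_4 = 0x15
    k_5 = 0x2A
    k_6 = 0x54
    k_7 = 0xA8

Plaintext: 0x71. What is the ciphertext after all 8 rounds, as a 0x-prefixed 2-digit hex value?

s_0 = plaintext = 0x71
s_1 = Round(s_0, k_0) = 0x12
s_2 = Round(s_1, k_1) = 0x24
s_3 = Round(s_2, k_2) = 0x4C
s_4 = Round(s_3, k_3) = 0xC8
s_5 = Round(s_4, k_4) = 0x8C
s_6 = Round(s_5, k_5) = 0xC4
s_7 = Round(s_6, k_6) = 0x49
s_8 = Round(s_7, k_7) = 0x9A

0x9A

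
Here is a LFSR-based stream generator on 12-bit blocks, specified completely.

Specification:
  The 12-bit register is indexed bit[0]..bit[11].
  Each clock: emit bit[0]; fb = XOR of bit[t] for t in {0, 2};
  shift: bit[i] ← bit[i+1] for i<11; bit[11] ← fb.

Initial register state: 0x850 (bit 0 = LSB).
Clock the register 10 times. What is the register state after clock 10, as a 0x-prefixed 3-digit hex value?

0x912

reg_0 = 0x850
clock 1: out=0, reg = 0x428
clock 2: out=0, reg = 0x214
clock 3: out=0, reg = 0x90A
clock 4: out=0, reg = 0x485
clock 5: out=1, reg = 0x242
clock 6: out=0, reg = 0x121
clock 7: out=1, reg = 0x890
clock 8: out=0, reg = 0x448
clock 9: out=0, reg = 0x224
clock 10: out=0, reg = 0x912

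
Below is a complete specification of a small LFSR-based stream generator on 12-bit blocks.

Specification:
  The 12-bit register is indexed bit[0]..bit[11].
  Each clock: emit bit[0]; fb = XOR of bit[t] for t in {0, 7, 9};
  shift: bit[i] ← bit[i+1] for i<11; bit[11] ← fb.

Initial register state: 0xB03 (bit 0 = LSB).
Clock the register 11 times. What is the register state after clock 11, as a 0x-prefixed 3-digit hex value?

reg_0 = 0xB03
clock 1: out=1, reg = 0x581
clock 2: out=1, reg = 0x2C0
clock 3: out=0, reg = 0x160
clock 4: out=0, reg = 0x0B0
clock 5: out=0, reg = 0x858
clock 6: out=0, reg = 0x42C
clock 7: out=0, reg = 0x216
clock 8: out=0, reg = 0x90B
clock 9: out=1, reg = 0xC85
clock 10: out=1, reg = 0x642
clock 11: out=0, reg = 0xB21

0xB21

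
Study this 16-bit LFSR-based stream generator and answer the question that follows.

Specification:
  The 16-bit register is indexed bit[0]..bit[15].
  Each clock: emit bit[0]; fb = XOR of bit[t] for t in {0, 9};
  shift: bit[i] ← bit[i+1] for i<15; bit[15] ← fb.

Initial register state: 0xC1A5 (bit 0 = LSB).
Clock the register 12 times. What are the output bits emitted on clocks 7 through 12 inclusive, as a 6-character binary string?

reg_0 = 0xC1A5
clock 1: out=1, reg = 0xE0D2
clock 2: out=0, reg = 0x7069
clock 3: out=1, reg = 0xB834
clock 4: out=0, reg = 0x5C1A
clock 5: out=0, reg = 0x2E0D
clock 6: out=1, reg = 0x1706
clock 7: out=0, reg = 0x8B83
clock 8: out=1, reg = 0x45C1
clock 9: out=1, reg = 0xA2E0
clock 10: out=0, reg = 0xD170
clock 11: out=0, reg = 0x68B8
clock 12: out=0, reg = 0x345C

011000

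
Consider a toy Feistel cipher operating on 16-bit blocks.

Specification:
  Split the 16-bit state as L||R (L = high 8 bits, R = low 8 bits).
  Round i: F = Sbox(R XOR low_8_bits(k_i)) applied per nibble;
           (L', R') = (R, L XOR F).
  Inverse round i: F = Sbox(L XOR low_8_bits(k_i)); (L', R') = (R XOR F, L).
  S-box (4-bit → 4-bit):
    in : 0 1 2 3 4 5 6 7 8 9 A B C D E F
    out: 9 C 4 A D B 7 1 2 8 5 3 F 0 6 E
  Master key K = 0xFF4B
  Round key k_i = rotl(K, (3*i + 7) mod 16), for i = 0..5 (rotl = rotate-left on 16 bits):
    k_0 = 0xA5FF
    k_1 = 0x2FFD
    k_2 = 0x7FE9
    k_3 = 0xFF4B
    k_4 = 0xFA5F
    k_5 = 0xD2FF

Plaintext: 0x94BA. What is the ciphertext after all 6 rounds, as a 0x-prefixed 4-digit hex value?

0xCB38

s_0 = plaintext = 0x94BA
s_1 = Round(s_0, k_0) = 0xBA4F
s_2 = Round(s_1, k_1) = 0x4F8E
s_3 = Round(s_2, k_2) = 0x8E3E
s_4 = Round(s_3, k_3) = 0x3E95
s_5 = Round(s_4, k_4) = 0x95CB
s_6 = Round(s_5, k_5) = 0xCB38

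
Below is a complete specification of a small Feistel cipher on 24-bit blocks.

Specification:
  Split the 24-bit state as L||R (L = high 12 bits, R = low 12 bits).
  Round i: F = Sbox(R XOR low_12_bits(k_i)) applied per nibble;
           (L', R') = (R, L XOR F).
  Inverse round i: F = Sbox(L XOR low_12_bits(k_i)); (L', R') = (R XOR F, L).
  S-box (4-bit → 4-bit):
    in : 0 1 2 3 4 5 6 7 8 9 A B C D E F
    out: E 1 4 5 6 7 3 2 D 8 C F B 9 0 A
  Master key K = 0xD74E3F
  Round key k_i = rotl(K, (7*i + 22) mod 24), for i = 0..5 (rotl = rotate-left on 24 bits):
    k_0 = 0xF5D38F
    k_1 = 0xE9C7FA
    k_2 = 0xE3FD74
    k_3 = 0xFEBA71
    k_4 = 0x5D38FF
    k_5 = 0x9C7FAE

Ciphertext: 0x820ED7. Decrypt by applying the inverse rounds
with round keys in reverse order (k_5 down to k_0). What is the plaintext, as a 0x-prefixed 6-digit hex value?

0xF5A5A0

s_0 = ciphertext = 0x820ED7
s_1 = InvRound(s_0, k_5) = 0xC07820
s_2 = InvRound(s_1, k_4) = 0xE8DC07
s_3 = InvRound(s_2, k_3) = 0xAACE8D
s_4 = InvRound(s_3, k_2) = 0xC10AAC
s_5 = InvRound(s_4, k_1) = 0x5A0C10
s_6 = InvRound(s_5, k_0) = 0xF5A5A0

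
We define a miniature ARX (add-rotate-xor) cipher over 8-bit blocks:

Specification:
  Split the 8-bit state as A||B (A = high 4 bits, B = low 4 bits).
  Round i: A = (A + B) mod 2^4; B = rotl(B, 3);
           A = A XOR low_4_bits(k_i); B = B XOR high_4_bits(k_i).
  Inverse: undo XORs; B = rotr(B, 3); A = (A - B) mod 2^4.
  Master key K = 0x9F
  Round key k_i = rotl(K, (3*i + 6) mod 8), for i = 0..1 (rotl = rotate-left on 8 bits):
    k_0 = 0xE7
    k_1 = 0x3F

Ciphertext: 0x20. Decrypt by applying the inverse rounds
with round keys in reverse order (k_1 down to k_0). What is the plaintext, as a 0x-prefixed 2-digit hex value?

0xF1

s_0 = ciphertext = 0x20
s_1 = InvRound(s_0, k_1) = 0x76
s_2 = InvRound(s_1, k_0) = 0xF1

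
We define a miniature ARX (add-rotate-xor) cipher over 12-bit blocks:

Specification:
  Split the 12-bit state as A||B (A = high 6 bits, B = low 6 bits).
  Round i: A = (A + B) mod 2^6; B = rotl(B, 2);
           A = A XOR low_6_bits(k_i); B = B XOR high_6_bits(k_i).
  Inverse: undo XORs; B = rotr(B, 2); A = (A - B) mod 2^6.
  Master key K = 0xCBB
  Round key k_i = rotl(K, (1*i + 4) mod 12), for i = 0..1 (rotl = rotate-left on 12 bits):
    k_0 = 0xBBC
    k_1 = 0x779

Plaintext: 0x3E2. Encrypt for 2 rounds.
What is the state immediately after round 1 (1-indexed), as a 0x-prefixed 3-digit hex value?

s_0 = plaintext = 0x3E2
s_1 = Round(s_0, k_0) = 0x364
s_2 = Round(s_1, k_1) = 0x20F

0x364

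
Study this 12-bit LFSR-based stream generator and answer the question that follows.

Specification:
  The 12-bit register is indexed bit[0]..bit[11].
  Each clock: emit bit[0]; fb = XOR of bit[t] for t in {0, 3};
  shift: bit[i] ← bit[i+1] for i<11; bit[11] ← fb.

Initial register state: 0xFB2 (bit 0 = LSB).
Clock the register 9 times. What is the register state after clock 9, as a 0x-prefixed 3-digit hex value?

0x227

reg_0 = 0xFB2
clock 1: out=0, reg = 0x7D9
clock 2: out=1, reg = 0x3EC
clock 3: out=0, reg = 0x9F6
clock 4: out=0, reg = 0x4FB
clock 5: out=1, reg = 0x27D
clock 6: out=1, reg = 0x13E
clock 7: out=0, reg = 0x89F
clock 8: out=1, reg = 0x44F
clock 9: out=1, reg = 0x227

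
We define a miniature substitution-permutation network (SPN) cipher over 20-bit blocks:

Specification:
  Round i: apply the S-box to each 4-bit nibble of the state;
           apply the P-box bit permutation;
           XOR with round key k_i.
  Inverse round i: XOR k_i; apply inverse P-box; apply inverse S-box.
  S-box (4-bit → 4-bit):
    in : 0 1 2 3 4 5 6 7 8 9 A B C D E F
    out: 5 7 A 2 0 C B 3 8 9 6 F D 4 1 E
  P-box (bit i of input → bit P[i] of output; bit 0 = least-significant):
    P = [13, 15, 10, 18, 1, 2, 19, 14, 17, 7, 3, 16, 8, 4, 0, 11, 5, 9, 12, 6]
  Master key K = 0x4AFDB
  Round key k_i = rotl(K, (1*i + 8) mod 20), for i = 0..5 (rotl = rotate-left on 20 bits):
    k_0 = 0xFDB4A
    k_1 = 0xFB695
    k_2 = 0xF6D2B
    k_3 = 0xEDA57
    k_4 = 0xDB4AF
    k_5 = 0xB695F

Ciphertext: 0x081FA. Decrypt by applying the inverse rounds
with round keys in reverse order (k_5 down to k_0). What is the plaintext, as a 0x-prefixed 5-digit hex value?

0xD5424

s_0 = ciphertext = 0x081FA
s_1 = InvRound(s_0, k_5) = 0xE56F7
s_2 = InvRound(s_1, k_4) = 0x23C87
s_3 = InvRound(s_2, k_3) = 0x2335B
s_4 = InvRound(s_3, k_2) = 0xB2855
s_5 = InvRound(s_4, k_1) = 0xF834F
s_6 = InvRound(s_5, k_0) = 0xD5424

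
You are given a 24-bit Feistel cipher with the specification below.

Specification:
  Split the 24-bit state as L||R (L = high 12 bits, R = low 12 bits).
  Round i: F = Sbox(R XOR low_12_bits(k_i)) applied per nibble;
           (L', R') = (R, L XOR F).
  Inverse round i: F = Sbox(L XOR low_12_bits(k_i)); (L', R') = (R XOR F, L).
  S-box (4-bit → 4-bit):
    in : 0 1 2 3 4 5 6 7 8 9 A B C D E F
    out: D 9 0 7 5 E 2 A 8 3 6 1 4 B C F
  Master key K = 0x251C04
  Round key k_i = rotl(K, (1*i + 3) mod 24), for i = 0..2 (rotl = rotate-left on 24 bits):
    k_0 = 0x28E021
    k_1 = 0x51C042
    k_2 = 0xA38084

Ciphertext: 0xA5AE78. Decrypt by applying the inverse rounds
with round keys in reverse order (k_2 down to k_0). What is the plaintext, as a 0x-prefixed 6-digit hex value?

s_0 = ciphertext = 0xA5AE78
s_1 = InvRound(s_0, k_2) = 0x8C4A5A
s_2 = InvRound(s_1, k_1) = 0x2D88C4
s_3 = InvRound(s_2, k_0) = 0x8372D8

0x8372D8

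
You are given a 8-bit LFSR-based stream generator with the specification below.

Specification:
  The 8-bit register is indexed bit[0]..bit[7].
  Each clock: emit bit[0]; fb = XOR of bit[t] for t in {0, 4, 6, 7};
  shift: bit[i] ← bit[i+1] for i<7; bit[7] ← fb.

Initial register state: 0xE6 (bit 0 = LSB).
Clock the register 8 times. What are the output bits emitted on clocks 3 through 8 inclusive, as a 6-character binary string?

100111

reg_0 = 0xE6
clock 1: out=0, reg = 0x73
clock 2: out=1, reg = 0xB9
clock 3: out=1, reg = 0xDC
clock 4: out=0, reg = 0xEE
clock 5: out=0, reg = 0x77
clock 6: out=1, reg = 0xBB
clock 7: out=1, reg = 0xDD
clock 8: out=1, reg = 0x6E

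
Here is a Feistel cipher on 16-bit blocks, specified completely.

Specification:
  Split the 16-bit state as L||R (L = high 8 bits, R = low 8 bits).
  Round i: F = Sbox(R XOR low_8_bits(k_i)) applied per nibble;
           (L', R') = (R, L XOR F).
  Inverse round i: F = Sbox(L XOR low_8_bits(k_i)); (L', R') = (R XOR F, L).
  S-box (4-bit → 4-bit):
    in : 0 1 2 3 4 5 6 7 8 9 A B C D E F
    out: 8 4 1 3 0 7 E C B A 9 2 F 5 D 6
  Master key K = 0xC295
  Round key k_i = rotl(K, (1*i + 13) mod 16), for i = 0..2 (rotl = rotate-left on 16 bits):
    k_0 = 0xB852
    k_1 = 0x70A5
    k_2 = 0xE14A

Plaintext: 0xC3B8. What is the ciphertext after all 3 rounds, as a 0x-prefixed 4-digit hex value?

0x9E4A

s_0 = plaintext = 0xC3B8
s_1 = Round(s_0, k_0) = 0xB81A
s_2 = Round(s_1, k_1) = 0x1A9E
s_3 = Round(s_2, k_2) = 0x9E4A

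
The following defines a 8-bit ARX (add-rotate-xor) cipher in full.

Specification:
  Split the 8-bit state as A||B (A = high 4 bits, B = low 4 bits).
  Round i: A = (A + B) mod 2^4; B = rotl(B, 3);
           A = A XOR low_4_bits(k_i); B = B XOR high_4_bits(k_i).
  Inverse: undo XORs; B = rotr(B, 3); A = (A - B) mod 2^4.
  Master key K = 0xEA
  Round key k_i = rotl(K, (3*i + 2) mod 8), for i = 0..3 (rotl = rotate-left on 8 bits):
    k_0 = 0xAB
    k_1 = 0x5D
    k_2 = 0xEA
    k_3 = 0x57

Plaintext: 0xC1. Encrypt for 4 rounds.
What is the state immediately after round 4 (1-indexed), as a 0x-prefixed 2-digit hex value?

0x83

s_0 = plaintext = 0xC1
s_1 = Round(s_0, k_0) = 0x62
s_2 = Round(s_1, k_1) = 0x54
s_3 = Round(s_2, k_2) = 0x3C
s_4 = Round(s_3, k_3) = 0x83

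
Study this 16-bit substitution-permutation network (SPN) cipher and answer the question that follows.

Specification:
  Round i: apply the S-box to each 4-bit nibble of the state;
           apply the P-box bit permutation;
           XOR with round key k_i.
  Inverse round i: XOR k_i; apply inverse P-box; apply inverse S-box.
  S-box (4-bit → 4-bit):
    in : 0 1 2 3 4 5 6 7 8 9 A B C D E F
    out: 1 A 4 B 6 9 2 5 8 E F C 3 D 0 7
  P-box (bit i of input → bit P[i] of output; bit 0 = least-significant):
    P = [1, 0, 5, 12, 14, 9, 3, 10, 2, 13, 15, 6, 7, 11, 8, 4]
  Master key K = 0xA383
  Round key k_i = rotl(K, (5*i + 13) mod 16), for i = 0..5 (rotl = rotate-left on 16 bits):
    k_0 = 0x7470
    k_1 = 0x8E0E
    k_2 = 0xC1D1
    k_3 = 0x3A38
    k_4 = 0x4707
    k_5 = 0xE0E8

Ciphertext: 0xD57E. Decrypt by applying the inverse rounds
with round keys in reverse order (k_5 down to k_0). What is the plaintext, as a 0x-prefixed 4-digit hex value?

0xBA77

s_0 = ciphertext = 0xD57E
s_1 = InvRound(s_0, k_5) = 0xDC85
s_2 = InvRound(s_1, k_4) = 0xF265
s_3 = InvRound(s_2, k_3) = 0x1D76
s_4 = InvRound(s_3, k_2) = 0xC75A
s_5 = InvRound(s_4, k_1) = 0x950E
s_6 = InvRound(s_5, k_0) = 0xBA77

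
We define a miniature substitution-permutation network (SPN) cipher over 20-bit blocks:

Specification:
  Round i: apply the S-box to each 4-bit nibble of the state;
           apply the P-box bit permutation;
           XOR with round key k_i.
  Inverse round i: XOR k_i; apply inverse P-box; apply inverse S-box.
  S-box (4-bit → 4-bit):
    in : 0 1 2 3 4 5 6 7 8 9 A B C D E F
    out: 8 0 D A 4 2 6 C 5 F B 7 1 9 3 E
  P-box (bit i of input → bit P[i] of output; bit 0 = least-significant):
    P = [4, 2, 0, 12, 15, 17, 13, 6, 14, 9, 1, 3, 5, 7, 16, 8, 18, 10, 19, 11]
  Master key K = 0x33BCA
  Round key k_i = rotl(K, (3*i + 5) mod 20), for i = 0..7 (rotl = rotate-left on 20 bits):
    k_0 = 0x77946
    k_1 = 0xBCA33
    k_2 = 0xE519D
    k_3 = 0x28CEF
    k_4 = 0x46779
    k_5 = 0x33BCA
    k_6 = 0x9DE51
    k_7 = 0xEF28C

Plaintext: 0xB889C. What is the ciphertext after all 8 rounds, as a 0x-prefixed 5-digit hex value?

s_0 = plaintext = 0xB889C
s_1 = Round(s_0, k_0) = 0x89D34
s_2 = Round(s_1, k_1) = 0x48BDA
s_3 = Round(s_2, k_2) = 0x783EB
s_4 = Round(s_3, k_3) = 0x906D2
s_5 = Round(s_4, k_4) = 0x8F82A
s_6 = Round(s_5, k_5) = 0xECA1C
s_7 = Round(s_6, k_6) = 0xD9869
s_8 = Round(s_7, k_7) = 0x98B3B

0x98B3B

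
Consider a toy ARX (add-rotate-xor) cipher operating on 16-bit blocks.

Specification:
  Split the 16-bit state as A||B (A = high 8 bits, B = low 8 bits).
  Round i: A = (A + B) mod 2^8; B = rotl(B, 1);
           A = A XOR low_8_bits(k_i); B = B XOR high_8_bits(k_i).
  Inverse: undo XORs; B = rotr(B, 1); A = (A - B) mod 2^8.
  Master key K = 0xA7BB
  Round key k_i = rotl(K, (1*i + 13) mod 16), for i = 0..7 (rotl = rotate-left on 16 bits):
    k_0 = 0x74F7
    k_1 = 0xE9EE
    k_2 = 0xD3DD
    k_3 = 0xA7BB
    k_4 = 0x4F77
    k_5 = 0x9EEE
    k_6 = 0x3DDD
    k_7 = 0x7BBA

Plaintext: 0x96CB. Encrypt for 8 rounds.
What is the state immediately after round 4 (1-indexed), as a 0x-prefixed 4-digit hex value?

s_0 = plaintext = 0x96CB
s_1 = Round(s_0, k_0) = 0x96E3
s_2 = Round(s_1, k_1) = 0x972E
s_3 = Round(s_2, k_2) = 0x188F
s_4 = Round(s_3, k_3) = 0x1CB8
s_5 = Round(s_4, k_4) = 0xA33E
s_6 = Round(s_5, k_5) = 0x0FE2
s_7 = Round(s_6, k_6) = 0x2CF8
s_8 = Round(s_7, k_7) = 0x9E8A

0x1CB8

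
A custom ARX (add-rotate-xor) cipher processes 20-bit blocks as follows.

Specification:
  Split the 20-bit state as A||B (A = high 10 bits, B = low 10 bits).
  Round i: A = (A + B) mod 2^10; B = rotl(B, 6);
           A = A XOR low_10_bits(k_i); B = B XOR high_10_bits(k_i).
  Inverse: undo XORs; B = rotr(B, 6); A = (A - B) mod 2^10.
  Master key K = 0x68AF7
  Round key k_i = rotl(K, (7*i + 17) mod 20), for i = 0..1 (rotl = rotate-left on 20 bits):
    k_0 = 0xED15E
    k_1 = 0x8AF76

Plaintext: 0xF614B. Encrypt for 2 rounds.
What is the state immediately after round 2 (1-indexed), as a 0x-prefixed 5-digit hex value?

0xAAE3D

s_0 = plaintext = 0xF614B
s_1 = Round(s_0, k_0) = 0x1F560
s_2 = Round(s_1, k_1) = 0xAAE3D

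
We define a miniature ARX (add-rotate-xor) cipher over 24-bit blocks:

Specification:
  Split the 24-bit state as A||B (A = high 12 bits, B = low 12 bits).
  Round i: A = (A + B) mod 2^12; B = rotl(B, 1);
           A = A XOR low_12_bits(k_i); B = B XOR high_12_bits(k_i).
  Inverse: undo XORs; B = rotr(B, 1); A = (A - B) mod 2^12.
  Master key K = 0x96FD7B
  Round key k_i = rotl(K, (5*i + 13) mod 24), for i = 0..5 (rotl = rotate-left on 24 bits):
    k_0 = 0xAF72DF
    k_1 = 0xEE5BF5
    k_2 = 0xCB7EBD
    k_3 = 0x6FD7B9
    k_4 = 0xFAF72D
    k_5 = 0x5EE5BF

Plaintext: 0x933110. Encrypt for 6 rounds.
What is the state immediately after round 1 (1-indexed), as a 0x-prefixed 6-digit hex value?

0x89C8D7

s_0 = plaintext = 0x933110
s_1 = Round(s_0, k_0) = 0x89C8D7
s_2 = Round(s_1, k_1) = 0xA86F4A
s_3 = Round(s_2, k_2) = 0x76D222
s_4 = Round(s_3, k_3) = 0xE362B9
s_5 = Round(s_4, k_4) = 0x7C2ADD
s_6 = Round(s_5, k_5) = 0x720055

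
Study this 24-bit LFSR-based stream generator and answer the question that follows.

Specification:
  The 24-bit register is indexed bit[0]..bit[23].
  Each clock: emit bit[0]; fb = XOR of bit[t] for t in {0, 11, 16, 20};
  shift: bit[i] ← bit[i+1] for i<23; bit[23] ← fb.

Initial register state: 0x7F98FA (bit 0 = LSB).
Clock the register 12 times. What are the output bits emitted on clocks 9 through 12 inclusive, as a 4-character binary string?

0001

reg_0 = 0x7F98FA
clock 1: out=0, reg = 0xBFCC7D
clock 2: out=1, reg = 0x5FE63E
clock 3: out=0, reg = 0x2FF31F
clock 4: out=1, reg = 0x17F98F
clock 5: out=1, reg = 0x0BFCC7
clock 6: out=1, reg = 0x85FE63
clock 7: out=1, reg = 0xC2FF31
clock 8: out=1, reg = 0x617F98
clock 9: out=0, reg = 0x30BFCC
clock 10: out=0, reg = 0x185FE6
clock 11: out=0, reg = 0x0C2FF3
clock 12: out=1, reg = 0x0617F9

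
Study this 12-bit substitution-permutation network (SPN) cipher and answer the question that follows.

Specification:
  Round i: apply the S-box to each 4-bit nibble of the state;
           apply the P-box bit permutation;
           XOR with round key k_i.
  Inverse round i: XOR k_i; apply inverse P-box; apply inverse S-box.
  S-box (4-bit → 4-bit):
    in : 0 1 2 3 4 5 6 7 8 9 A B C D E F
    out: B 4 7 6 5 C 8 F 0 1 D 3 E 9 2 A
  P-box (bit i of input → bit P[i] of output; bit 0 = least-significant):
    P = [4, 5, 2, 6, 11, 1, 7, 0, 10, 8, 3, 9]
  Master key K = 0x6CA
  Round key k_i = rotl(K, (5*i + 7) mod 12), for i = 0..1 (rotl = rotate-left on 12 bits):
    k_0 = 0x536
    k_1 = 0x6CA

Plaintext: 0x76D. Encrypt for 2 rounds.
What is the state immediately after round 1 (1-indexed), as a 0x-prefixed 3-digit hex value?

0x26F

s_0 = plaintext = 0x76D
s_1 = Round(s_0, k_0) = 0x26F
s_2 = Round(s_1, k_1) = 0x3A3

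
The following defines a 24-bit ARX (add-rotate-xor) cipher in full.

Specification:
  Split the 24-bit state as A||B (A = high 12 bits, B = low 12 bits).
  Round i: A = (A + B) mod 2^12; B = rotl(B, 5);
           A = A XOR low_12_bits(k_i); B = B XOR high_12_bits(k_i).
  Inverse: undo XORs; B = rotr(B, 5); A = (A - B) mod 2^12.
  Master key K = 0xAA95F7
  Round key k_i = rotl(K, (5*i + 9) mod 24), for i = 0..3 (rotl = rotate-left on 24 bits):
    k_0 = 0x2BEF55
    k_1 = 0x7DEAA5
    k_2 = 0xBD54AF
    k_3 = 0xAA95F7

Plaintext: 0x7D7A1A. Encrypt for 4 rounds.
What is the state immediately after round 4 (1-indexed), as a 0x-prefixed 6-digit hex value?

s_0 = plaintext = 0x7D7A1A
s_1 = Round(s_0, k_0) = 0xEA41EA
s_2 = Round(s_1, k_1) = 0xA2BA9D
s_3 = Round(s_2, k_2) = 0x067860
s_4 = Round(s_3, k_3) = 0xD306B9

0xD306B9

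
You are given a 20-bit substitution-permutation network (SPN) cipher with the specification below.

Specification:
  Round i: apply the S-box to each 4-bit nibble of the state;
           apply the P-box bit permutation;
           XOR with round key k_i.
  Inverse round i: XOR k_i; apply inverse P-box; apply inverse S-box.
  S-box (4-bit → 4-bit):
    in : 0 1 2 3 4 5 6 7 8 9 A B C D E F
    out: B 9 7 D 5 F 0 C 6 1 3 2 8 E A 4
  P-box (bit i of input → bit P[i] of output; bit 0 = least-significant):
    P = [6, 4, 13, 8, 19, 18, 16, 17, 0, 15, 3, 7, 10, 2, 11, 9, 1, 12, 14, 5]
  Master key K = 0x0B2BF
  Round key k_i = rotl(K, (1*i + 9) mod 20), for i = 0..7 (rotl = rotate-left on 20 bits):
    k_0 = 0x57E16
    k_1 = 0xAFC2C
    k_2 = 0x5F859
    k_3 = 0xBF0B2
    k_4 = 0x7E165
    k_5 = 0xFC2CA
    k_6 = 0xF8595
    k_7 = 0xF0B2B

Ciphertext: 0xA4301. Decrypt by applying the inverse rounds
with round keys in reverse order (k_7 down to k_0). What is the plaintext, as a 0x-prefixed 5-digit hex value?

0x0C45C

s_0 = ciphertext = 0xA4301
s_1 = InvRound(s_0, k_7) = 0x3FF86
s_2 = InvRound(s_1, k_6) = 0x279A8
s_3 = InvRound(s_2, k_5) = 0x07B23
s_4 = InvRound(s_3, k_4) = 0xADBD9
s_5 = InvRound(s_4, k_3) = 0x174F3
s_6 = InvRound(s_5, k_2) = 0x14DB6
s_7 = InvRound(s_6, k_1) = 0xA6D3D
s_8 = InvRound(s_7, k_0) = 0x0C45C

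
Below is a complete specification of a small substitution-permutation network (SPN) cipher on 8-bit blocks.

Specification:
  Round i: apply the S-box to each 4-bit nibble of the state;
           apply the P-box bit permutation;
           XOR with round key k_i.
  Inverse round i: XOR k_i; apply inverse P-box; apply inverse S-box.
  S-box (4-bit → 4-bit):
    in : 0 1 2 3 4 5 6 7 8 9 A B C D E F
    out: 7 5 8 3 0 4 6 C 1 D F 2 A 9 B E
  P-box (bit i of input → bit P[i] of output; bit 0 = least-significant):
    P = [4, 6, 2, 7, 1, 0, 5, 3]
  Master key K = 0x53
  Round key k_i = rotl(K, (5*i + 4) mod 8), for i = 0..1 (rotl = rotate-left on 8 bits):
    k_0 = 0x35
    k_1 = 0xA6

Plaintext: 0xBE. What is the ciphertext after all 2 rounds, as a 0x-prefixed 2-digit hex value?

0xAD

s_0 = plaintext = 0xBE
s_1 = Round(s_0, k_0) = 0xE4
s_2 = Round(s_1, k_1) = 0xAD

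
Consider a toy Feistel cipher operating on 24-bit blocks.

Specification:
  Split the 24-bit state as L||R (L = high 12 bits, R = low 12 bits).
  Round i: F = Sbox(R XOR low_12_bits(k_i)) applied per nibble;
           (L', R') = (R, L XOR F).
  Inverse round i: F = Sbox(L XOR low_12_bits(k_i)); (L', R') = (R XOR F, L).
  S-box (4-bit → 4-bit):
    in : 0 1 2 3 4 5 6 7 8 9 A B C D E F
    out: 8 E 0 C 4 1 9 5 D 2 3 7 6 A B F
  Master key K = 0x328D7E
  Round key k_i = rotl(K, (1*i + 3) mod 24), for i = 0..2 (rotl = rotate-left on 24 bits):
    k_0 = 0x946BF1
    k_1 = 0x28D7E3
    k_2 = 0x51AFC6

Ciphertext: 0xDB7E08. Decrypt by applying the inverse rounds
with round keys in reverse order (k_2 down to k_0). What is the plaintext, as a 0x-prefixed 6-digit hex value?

s_0 = ciphertext = 0xDB7E08
s_1 = InvRound(s_0, k_2) = 0xE56DB7
s_2 = InvRound(s_1, k_1) = 0xFC6E56
s_3 = InvRound(s_2, k_0) = 0xA93FC6

0xA93FC6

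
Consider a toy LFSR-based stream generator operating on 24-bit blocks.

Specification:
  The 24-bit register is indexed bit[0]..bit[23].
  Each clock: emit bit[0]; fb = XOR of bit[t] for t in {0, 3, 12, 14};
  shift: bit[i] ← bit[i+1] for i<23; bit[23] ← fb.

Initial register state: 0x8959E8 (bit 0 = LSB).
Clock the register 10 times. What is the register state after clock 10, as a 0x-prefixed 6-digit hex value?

reg_0 = 0x8959E8
clock 1: out=0, reg = 0xC4ACF4
clock 2: out=0, reg = 0x62567A
clock 3: out=0, reg = 0xB12B3D
clock 4: out=1, reg = 0x58959E
clock 5: out=0, reg = 0x2C4ACF
clock 6: out=1, reg = 0x962567
clock 7: out=1, reg = 0xCB12B3
clock 8: out=1, reg = 0x658959
clock 9: out=1, reg = 0x32C4AC
clock 10: out=0, reg = 0x196256

0x196256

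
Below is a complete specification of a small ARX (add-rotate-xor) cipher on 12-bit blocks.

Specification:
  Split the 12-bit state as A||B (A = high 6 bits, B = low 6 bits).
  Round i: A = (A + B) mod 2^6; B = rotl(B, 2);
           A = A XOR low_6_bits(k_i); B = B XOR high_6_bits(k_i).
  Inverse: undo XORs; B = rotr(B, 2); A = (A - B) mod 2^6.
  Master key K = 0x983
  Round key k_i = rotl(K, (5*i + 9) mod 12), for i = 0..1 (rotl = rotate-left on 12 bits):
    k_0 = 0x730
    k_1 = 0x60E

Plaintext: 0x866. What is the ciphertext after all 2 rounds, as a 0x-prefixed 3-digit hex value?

0xCC0

s_0 = plaintext = 0x866
s_1 = Round(s_0, k_0) = 0xDC6
s_2 = Round(s_1, k_1) = 0xCC0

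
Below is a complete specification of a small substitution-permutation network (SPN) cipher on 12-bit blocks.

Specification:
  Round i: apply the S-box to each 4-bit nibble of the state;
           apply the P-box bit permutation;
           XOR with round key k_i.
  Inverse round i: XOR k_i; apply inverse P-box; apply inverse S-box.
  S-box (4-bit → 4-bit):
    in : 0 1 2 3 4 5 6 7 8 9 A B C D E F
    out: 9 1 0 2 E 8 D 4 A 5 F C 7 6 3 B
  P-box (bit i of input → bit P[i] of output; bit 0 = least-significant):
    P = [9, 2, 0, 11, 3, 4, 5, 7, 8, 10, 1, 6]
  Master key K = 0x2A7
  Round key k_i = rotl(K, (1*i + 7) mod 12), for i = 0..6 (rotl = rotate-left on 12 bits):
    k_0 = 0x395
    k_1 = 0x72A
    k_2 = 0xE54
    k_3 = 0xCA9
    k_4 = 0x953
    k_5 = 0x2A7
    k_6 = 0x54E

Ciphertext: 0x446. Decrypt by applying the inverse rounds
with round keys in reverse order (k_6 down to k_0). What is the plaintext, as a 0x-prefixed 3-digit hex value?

s_0 = ciphertext = 0x446
s_1 = InvRound(s_0, k_6) = 0x112
s_2 = InvRound(s_1, k_5) = 0x14C
s_3 = InvRound(s_2, k_4) = 0x7E4
s_4 = InvRound(s_3, k_3) = 0x01A
s_5 = InvRound(s_4, k_2) = 0x41F
s_6 = InvRound(s_5, k_1) = 0x1DC
s_7 = InvRound(s_6, k_0) = 0x519

0x519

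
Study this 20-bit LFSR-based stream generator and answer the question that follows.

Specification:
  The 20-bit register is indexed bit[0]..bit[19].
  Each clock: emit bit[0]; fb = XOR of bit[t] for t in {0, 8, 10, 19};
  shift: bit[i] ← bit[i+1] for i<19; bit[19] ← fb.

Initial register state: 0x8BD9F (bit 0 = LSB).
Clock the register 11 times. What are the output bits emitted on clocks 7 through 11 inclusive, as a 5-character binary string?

01101

reg_0 = 0x8BD9F
clock 1: out=1, reg = 0x45ECF
clock 2: out=1, reg = 0x22F67
clock 3: out=1, reg = 0x917B3
clock 4: out=1, reg = 0x48BD9
clock 5: out=1, reg = 0x245EC
clock 6: out=0, reg = 0x122F6
clock 7: out=0, reg = 0x0917B
clock 8: out=1, reg = 0x048BD
clock 9: out=1, reg = 0x8245E
clock 10: out=0, reg = 0x4122F
clock 11: out=1, reg = 0xA0917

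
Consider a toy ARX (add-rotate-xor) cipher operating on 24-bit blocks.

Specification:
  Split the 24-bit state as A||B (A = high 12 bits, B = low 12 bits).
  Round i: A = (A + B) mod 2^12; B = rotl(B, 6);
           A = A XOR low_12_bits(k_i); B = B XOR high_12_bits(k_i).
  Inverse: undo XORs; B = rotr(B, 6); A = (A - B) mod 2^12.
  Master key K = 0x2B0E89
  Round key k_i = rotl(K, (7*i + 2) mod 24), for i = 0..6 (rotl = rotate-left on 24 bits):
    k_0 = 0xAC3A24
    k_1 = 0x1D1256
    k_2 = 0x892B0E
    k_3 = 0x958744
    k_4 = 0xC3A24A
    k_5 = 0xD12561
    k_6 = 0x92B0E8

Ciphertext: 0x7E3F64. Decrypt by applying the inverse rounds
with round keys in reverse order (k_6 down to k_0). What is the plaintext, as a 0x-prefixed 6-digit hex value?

s_0 = ciphertext = 0x7E3F64
s_1 = InvRound(s_0, k_6) = 0x3323D9
s_2 = InvRound(s_1, k_5) = 0x3582FB
s_3 = InvRound(s_2, k_4) = 0x09707B
s_4 = InvRound(s_3, k_3) = 0xEEF8E4
s_5 = InvRound(s_4, k_2) = 0x860D81
s_6 = InvRound(s_5, k_1) = 0x605431
s_7 = InvRound(s_6, k_0) = 0xF66CBB

0xF66CBB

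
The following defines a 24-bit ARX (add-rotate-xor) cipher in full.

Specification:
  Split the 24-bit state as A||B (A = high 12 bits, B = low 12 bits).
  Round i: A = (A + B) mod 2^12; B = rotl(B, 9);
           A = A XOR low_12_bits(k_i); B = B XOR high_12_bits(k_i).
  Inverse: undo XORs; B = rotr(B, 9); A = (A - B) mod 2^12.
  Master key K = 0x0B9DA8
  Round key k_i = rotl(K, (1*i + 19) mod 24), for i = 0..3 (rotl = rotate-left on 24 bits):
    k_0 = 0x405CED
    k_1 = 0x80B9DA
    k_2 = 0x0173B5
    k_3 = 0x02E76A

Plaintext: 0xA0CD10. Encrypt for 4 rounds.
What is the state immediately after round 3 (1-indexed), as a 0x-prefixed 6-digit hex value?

0xCB4EC0

s_0 = plaintext = 0xA0CD10
s_1 = Round(s_0, k_0) = 0xBF15A7
s_2 = Round(s_1, k_1) = 0x8426BF
s_3 = Round(s_2, k_2) = 0xCB4EC0
s_4 = Round(s_3, k_3) = 0xC1E1F6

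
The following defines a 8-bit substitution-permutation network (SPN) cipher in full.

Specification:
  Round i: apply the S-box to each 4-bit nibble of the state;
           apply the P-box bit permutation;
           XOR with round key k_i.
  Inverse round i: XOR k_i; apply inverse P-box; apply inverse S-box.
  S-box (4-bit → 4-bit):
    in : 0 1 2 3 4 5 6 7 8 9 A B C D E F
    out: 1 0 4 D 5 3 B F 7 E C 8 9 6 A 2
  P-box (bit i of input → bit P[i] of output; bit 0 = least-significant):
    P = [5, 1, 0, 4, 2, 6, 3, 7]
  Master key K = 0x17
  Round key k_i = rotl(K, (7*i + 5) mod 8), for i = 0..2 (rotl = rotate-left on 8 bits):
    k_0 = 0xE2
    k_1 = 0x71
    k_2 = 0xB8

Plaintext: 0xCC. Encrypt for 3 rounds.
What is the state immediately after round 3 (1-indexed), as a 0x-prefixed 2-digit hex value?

s_0 = plaintext = 0xCC
s_1 = Round(s_0, k_0) = 0x56
s_2 = Round(s_1, k_1) = 0x07
s_3 = Round(s_2, k_2) = 0x8F

0x8F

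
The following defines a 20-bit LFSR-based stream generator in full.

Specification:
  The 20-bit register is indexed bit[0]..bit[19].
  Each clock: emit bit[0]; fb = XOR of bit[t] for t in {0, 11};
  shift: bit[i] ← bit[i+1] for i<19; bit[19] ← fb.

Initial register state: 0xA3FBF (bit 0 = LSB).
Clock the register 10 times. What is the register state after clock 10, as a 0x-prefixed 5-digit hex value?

reg_0 = 0xA3FBF
clock 1: out=1, reg = 0x51FDF
clock 2: out=1, reg = 0x28FEF
clock 3: out=1, reg = 0x147F7
clock 4: out=1, reg = 0x8A3FB
clock 5: out=1, reg = 0xC51FD
clock 6: out=1, reg = 0xE28FE
clock 7: out=0, reg = 0xF147F
clock 8: out=1, reg = 0xF8A3F
clock 9: out=1, reg = 0x7C51F
clock 10: out=1, reg = 0xBE28F

0xBE28F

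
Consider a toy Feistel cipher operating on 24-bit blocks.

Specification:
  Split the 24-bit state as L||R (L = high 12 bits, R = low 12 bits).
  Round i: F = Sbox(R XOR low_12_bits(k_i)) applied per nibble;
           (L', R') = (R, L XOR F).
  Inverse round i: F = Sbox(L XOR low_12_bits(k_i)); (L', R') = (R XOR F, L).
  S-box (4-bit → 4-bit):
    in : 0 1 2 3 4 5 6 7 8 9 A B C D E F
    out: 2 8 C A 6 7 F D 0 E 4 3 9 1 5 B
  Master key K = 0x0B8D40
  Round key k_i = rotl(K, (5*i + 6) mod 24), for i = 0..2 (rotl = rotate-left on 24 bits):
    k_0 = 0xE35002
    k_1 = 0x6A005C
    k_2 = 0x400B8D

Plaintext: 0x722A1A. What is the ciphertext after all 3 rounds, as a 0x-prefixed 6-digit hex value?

s_0 = plaintext = 0x722A1A
s_1 = Round(s_0, k_0) = 0xA1A3A2
s_2 = Round(s_1, k_1) = 0x3A20AF
s_3 = Round(s_2, k_2) = 0x0AF06E

0x0AF06E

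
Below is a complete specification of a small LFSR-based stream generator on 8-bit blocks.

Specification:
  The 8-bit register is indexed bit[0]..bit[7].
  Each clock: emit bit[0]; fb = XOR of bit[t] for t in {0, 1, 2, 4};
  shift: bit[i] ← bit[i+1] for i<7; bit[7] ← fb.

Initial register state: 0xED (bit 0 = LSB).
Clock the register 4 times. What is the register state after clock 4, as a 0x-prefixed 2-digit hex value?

0xEE

reg_0 = 0xED
clock 1: out=1, reg = 0x76
clock 2: out=0, reg = 0xBB
clock 3: out=1, reg = 0xDD
clock 4: out=1, reg = 0xEE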